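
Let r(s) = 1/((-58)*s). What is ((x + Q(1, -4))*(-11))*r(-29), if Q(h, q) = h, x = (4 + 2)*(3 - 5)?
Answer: 121/1682 ≈ 0.071938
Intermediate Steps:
x = -12 (x = 6*(-2) = -12)
r(s) = -1/(58*s)
((x + Q(1, -4))*(-11))*r(-29) = ((-12 + 1)*(-11))*(-1/58/(-29)) = (-11*(-11))*(-1/58*(-1/29)) = 121*(1/1682) = 121/1682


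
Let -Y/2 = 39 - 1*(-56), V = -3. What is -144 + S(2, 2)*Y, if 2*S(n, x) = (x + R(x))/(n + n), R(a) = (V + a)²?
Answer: -861/4 ≈ -215.25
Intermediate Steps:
Y = -190 (Y = -2*(39 - 1*(-56)) = -2*(39 + 56) = -2*95 = -190)
R(a) = (-3 + a)²
S(n, x) = (x + (-3 + x)²)/(4*n) (S(n, x) = ((x + (-3 + x)²)/(n + n))/2 = ((x + (-3 + x)²)/((2*n)))/2 = ((x + (-3 + x)²)*(1/(2*n)))/2 = ((x + (-3 + x)²)/(2*n))/2 = (x + (-3 + x)²)/(4*n))
-144 + S(2, 2)*Y = -144 + ((¼)*(2 + (-3 + 2)²)/2)*(-190) = -144 + ((¼)*(½)*(2 + (-1)²))*(-190) = -144 + ((¼)*(½)*(2 + 1))*(-190) = -144 + ((¼)*(½)*3)*(-190) = -144 + (3/8)*(-190) = -144 - 285/4 = -861/4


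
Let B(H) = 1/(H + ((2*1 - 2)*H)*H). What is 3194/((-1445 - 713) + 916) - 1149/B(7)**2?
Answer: -34964518/621 ≈ -56304.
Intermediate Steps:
B(H) = 1/H (B(H) = 1/(H + ((2 - 2)*H)*H) = 1/(H + (0*H)*H) = 1/(H + 0*H) = 1/(H + 0) = 1/H)
3194/((-1445 - 713) + 916) - 1149/B(7)**2 = 3194/((-1445 - 713) + 916) - 1149/((1/7)**2) = 3194/(-2158 + 916) - 1149/((1/7)**2) = 3194/(-1242) - 1149/1/49 = 3194*(-1/1242) - 1149*49 = -1597/621 - 56301 = -34964518/621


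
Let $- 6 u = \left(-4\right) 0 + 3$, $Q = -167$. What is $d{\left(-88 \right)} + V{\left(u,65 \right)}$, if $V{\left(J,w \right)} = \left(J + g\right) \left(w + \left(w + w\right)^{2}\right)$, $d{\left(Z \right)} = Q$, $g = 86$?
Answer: $\frac{2900681}{2} \approx 1.4503 \cdot 10^{6}$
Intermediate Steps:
$u = - \frac{1}{2}$ ($u = - \frac{\left(-4\right) 0 + 3}{6} = - \frac{0 + 3}{6} = \left(- \frac{1}{6}\right) 3 = - \frac{1}{2} \approx -0.5$)
$d{\left(Z \right)} = -167$
$V{\left(J,w \right)} = \left(86 + J\right) \left(w + 4 w^{2}\right)$ ($V{\left(J,w \right)} = \left(J + 86\right) \left(w + \left(w + w\right)^{2}\right) = \left(86 + J\right) \left(w + \left(2 w\right)^{2}\right) = \left(86 + J\right) \left(w + 4 w^{2}\right)$)
$d{\left(-88 \right)} + V{\left(u,65 \right)} = -167 + 65 \left(86 - \frac{1}{2} + 344 \cdot 65 + 4 \left(- \frac{1}{2}\right) 65\right) = -167 + 65 \left(86 - \frac{1}{2} + 22360 - 130\right) = -167 + 65 \cdot \frac{44631}{2} = -167 + \frac{2901015}{2} = \frac{2900681}{2}$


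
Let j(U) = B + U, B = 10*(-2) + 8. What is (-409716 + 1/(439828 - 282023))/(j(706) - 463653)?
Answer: 64655233379/73057244995 ≈ 0.88499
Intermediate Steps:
B = -12 (B = -20 + 8 = -12)
j(U) = -12 + U
(-409716 + 1/(439828 - 282023))/(j(706) - 463653) = (-409716 + 1/(439828 - 282023))/((-12 + 706) - 463653) = (-409716 + 1/157805)/(694 - 463653) = (-409716 + 1/157805)/(-462959) = -64655233379/157805*(-1/462959) = 64655233379/73057244995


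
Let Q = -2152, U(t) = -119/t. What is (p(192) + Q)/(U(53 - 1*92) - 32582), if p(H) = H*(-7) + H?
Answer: 128856/1270579 ≈ 0.10142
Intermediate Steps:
p(H) = -6*H (p(H) = -7*H + H = -6*H)
(p(192) + Q)/(U(53 - 1*92) - 32582) = (-6*192 - 2152)/(-119/(53 - 1*92) - 32582) = (-1152 - 2152)/(-119/(53 - 92) - 32582) = -3304/(-119/(-39) - 32582) = -3304/(-119*(-1/39) - 32582) = -3304/(119/39 - 32582) = -3304/(-1270579/39) = -3304*(-39/1270579) = 128856/1270579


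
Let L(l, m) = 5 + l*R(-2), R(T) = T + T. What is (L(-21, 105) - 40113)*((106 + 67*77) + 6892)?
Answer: -486571768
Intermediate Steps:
R(T) = 2*T
L(l, m) = 5 - 4*l (L(l, m) = 5 + l*(2*(-2)) = 5 + l*(-4) = 5 - 4*l)
(L(-21, 105) - 40113)*((106 + 67*77) + 6892) = ((5 - 4*(-21)) - 40113)*((106 + 67*77) + 6892) = ((5 + 84) - 40113)*((106 + 5159) + 6892) = (89 - 40113)*(5265 + 6892) = -40024*12157 = -486571768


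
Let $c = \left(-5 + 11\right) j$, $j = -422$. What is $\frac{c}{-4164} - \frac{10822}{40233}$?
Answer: $\frac{4733929}{13960851} \approx 0.33909$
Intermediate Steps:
$c = -2532$ ($c = \left(-5 + 11\right) \left(-422\right) = 6 \left(-422\right) = -2532$)
$\frac{c}{-4164} - \frac{10822}{40233} = - \frac{2532}{-4164} - \frac{10822}{40233} = \left(-2532\right) \left(- \frac{1}{4164}\right) - \frac{10822}{40233} = \frac{211}{347} - \frac{10822}{40233} = \frac{4733929}{13960851}$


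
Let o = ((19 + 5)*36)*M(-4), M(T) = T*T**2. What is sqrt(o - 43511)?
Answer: I*sqrt(98807) ≈ 314.34*I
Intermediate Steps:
M(T) = T**3
o = -55296 (o = ((19 + 5)*36)*(-4)**3 = (24*36)*(-64) = 864*(-64) = -55296)
sqrt(o - 43511) = sqrt(-55296 - 43511) = sqrt(-98807) = I*sqrt(98807)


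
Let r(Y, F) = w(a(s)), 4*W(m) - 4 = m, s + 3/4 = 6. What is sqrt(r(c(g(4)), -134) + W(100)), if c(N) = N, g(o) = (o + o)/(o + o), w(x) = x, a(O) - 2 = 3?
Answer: sqrt(31) ≈ 5.5678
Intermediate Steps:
s = 21/4 (s = -3/4 + 6 = 21/4 ≈ 5.2500)
a(O) = 5 (a(O) = 2 + 3 = 5)
g(o) = 1 (g(o) = (2*o)/((2*o)) = (2*o)*(1/(2*o)) = 1)
W(m) = 1 + m/4
r(Y, F) = 5
sqrt(r(c(g(4)), -134) + W(100)) = sqrt(5 + (1 + (1/4)*100)) = sqrt(5 + (1 + 25)) = sqrt(5 + 26) = sqrt(31)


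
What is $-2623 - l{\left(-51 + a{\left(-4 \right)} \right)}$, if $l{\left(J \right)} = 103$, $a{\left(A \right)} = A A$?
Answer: $-2726$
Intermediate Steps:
$a{\left(A \right)} = A^{2}$
$-2623 - l{\left(-51 + a{\left(-4 \right)} \right)} = -2623 - 103 = -2726$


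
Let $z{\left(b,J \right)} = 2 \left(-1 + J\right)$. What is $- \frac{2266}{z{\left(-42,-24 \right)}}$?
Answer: $\frac{1133}{25} \approx 45.32$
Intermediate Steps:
$z{\left(b,J \right)} = -2 + 2 J$
$- \frac{2266}{z{\left(-42,-24 \right)}} = - \frac{2266}{-2 + 2 \left(-24\right)} = - \frac{2266}{-2 - 48} = - \frac{2266}{-50} = \left(-2266\right) \left(- \frac{1}{50}\right) = \frac{1133}{25}$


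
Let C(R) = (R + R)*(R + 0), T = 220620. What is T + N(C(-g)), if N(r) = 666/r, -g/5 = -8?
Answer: 352992333/1600 ≈ 2.2062e+5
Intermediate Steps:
g = 40 (g = -5*(-8) = 40)
C(R) = 2*R² (C(R) = (2*R)*R = 2*R²)
T + N(C(-g)) = 220620 + 666/((2*(-1*40)²)) = 220620 + 666/((2*(-40)²)) = 220620 + 666/((2*1600)) = 220620 + 666/3200 = 220620 + 666*(1/3200) = 220620 + 333/1600 = 352992333/1600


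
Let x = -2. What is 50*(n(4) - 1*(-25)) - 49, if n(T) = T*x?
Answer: 801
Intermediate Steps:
n(T) = -2*T (n(T) = T*(-2) = -2*T)
50*(n(4) - 1*(-25)) - 49 = 50*(-2*4 - 1*(-25)) - 49 = 50*(-8 + 25) - 49 = 50*17 - 49 = 850 - 49 = 801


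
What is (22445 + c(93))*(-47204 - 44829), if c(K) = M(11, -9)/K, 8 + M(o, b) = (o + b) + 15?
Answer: -64036377334/31 ≈ -2.0657e+9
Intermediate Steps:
M(o, b) = 7 + b + o (M(o, b) = -8 + ((o + b) + 15) = -8 + ((b + o) + 15) = -8 + (15 + b + o) = 7 + b + o)
c(K) = 9/K (c(K) = (7 - 9 + 11)/K = 9/K)
(22445 + c(93))*(-47204 - 44829) = (22445 + 9/93)*(-47204 - 44829) = (22445 + 9*(1/93))*(-92033) = (22445 + 3/31)*(-92033) = (695798/31)*(-92033) = -64036377334/31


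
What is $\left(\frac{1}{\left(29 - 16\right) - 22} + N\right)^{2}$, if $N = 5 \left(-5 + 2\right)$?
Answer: $\frac{18496}{81} \approx 228.35$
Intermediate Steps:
$N = -15$ ($N = 5 \left(-3\right) = -15$)
$\left(\frac{1}{\left(29 - 16\right) - 22} + N\right)^{2} = \left(\frac{1}{\left(29 - 16\right) - 22} - 15\right)^{2} = \left(\frac{1}{13 - 22} - 15\right)^{2} = \left(\frac{1}{-9} - 15\right)^{2} = \left(- \frac{1}{9} - 15\right)^{2} = \left(- \frac{136}{9}\right)^{2} = \frac{18496}{81}$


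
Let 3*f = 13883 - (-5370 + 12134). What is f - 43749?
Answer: -41376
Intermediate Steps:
f = 2373 (f = (13883 - (-5370 + 12134))/3 = (13883 - 1*6764)/3 = (13883 - 6764)/3 = (⅓)*7119 = 2373)
f - 43749 = 2373 - 43749 = -41376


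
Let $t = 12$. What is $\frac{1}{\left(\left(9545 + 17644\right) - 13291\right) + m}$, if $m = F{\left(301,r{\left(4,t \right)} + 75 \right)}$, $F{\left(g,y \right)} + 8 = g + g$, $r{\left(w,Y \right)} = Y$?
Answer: $\frac{1}{14492} \approx 6.9004 \cdot 10^{-5}$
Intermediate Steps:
$F{\left(g,y \right)} = -8 + 2 g$ ($F{\left(g,y \right)} = -8 + \left(g + g\right) = -8 + 2 g$)
$m = 594$ ($m = -8 + 2 \cdot 301 = -8 + 602 = 594$)
$\frac{1}{\left(\left(9545 + 17644\right) - 13291\right) + m} = \frac{1}{\left(\left(9545 + 17644\right) - 13291\right) + 594} = \frac{1}{\left(27189 - 13291\right) + 594} = \frac{1}{13898 + 594} = \frac{1}{14492}$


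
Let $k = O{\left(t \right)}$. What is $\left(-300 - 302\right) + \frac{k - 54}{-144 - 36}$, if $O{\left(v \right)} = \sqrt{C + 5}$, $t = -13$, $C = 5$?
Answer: $- \frac{6017}{10} - \frac{\sqrt{10}}{180} \approx -601.72$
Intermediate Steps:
$O{\left(v \right)} = \sqrt{10}$ ($O{\left(v \right)} = \sqrt{5 + 5} = \sqrt{10}$)
$k = \sqrt{10} \approx 3.1623$
$\left(-300 - 302\right) + \frac{k - 54}{-144 - 36} = \left(-300 - 302\right) + \frac{\sqrt{10} - 54}{-144 - 36} = -602 + \frac{-54 + \sqrt{10}}{-180} = -602 + \left(-54 + \sqrt{10}\right) \left(- \frac{1}{180}\right) = -602 + \left(\frac{3}{10} - \frac{\sqrt{10}}{180}\right) = - \frac{6017}{10} - \frac{\sqrt{10}}{180}$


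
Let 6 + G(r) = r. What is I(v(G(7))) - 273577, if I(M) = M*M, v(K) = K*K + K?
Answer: -273573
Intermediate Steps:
G(r) = -6 + r
v(K) = K + K² (v(K) = K² + K = K + K²)
I(M) = M²
I(v(G(7))) - 273577 = ((-6 + 7)*(1 + (-6 + 7)))² - 273577 = (1*(1 + 1))² - 273577 = (1*2)² - 273577 = 2² - 273577 = 4 - 273577 = -273573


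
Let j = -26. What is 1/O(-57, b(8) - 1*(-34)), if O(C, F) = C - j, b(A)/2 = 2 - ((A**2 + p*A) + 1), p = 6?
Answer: -1/31 ≈ -0.032258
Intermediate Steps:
b(A) = 2 - 12*A - 2*A**2 (b(A) = 2*(2 - ((A**2 + 6*A) + 1)) = 2*(2 - (1 + A**2 + 6*A)) = 2*(2 + (-1 - A**2 - 6*A)) = 2*(1 - A**2 - 6*A) = 2 - 12*A - 2*A**2)
O(C, F) = 26 + C (O(C, F) = C - 1*(-26) = C + 26 = 26 + C)
1/O(-57, b(8) - 1*(-34)) = 1/(26 - 57) = 1/(-31) = -1/31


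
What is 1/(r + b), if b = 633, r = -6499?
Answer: -1/5866 ≈ -0.00017047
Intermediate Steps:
1/(r + b) = 1/(-6499 + 633) = 1/(-5866) = -1/5866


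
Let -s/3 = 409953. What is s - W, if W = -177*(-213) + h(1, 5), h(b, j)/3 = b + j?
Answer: -1267578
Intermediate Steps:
h(b, j) = 3*b + 3*j (h(b, j) = 3*(b + j) = 3*b + 3*j)
s = -1229859 (s = -3*409953 = -1229859)
W = 37719 (W = -177*(-213) + (3*1 + 3*5) = 37701 + (3 + 15) = 37701 + 18 = 37719)
s - W = -1229859 - 1*37719 = -1229859 - 37719 = -1267578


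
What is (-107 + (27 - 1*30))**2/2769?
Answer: 12100/2769 ≈ 4.3698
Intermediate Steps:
(-107 + (27 - 1*30))**2/2769 = (-107 + (27 - 30))**2*(1/2769) = (-107 - 3)**2*(1/2769) = (-110)**2*(1/2769) = 12100*(1/2769) = 12100/2769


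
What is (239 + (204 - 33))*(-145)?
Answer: -59450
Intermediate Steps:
(239 + (204 - 33))*(-145) = (239 + 171)*(-145) = 410*(-145) = -59450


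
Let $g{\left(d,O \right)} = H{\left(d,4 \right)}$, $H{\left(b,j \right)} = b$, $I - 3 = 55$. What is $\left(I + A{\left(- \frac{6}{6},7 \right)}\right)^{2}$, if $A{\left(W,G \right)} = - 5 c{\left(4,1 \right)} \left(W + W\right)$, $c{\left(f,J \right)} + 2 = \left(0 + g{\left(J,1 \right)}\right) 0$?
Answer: $1444$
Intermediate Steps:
$I = 58$ ($I = 3 + 55 = 58$)
$g{\left(d,O \right)} = d$
$c{\left(f,J \right)} = -2$ ($c{\left(f,J \right)} = -2 + \left(0 + J\right) 0 = -2 + J 0 = -2 + 0 = -2$)
$A{\left(W,G \right)} = 20 W$ ($A{\left(W,G \right)} = \left(-5\right) \left(-2\right) \left(W + W\right) = 10 \cdot 2 W = 20 W$)
$\left(I + A{\left(- \frac{6}{6},7 \right)}\right)^{2} = \left(58 + 20 \left(- \frac{6}{6}\right)\right)^{2} = \left(58 + 20 \left(\left(-6\right) \frac{1}{6}\right)\right)^{2} = \left(58 + 20 \left(-1\right)\right)^{2} = \left(58 - 20\right)^{2} = 38^{2} = 1444$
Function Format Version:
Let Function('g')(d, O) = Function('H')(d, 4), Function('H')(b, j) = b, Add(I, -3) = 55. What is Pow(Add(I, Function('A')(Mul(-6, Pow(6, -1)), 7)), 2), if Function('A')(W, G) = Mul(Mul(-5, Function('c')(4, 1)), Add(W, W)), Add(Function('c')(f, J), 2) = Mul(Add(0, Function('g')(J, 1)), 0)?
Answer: 1444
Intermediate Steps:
I = 58 (I = Add(3, 55) = 58)
Function('g')(d, O) = d
Function('c')(f, J) = -2 (Function('c')(f, J) = Add(-2, Mul(Add(0, J), 0)) = Add(-2, Mul(J, 0)) = Add(-2, 0) = -2)
Function('A')(W, G) = Mul(20, W) (Function('A')(W, G) = Mul(Mul(-5, -2), Add(W, W)) = Mul(10, Mul(2, W)) = Mul(20, W))
Pow(Add(I, Function('A')(Mul(-6, Pow(6, -1)), 7)), 2) = Pow(Add(58, Mul(20, Mul(-6, Pow(6, -1)))), 2) = Pow(Add(58, Mul(20, Mul(-6, Rational(1, 6)))), 2) = Pow(Add(58, Mul(20, -1)), 2) = Pow(Add(58, -20), 2) = Pow(38, 2) = 1444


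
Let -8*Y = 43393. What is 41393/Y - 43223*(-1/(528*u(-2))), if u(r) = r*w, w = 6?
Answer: -3973704023/274938048 ≈ -14.453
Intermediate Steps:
Y = -43393/8 (Y = -⅛*43393 = -43393/8 ≈ -5424.1)
u(r) = 6*r (u(r) = r*6 = 6*r)
41393/Y - 43223*(-1/(528*u(-2))) = 41393/(-43393/8) - 43223/(((6*(-2))*22)*(-24)) = 41393*(-8/43393) - 43223/(-12*22*(-24)) = -331144/43393 - 43223/((-264*(-24))) = -331144/43393 - 43223/6336 = -3973704023/274938048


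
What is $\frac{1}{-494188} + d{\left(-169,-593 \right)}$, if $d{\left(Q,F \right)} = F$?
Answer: $- \frac{293053485}{494188} \approx -593.0$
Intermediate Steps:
$\frac{1}{-494188} + d{\left(-169,-593 \right)} = \frac{1}{-494188} - 593 = - \frac{1}{494188} - 593 = - \frac{293053485}{494188}$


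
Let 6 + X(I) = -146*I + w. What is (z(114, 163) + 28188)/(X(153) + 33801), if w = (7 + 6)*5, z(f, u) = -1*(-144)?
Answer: 14166/5761 ≈ 2.4589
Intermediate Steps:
z(f, u) = 144
w = 65 (w = 13*5 = 65)
X(I) = 59 - 146*I (X(I) = -6 + (-146*I + 65) = -6 + (65 - 146*I) = 59 - 146*I)
(z(114, 163) + 28188)/(X(153) + 33801) = (144 + 28188)/((59 - 146*153) + 33801) = 28332/((59 - 22338) + 33801) = 28332/(-22279 + 33801) = 28332/11522 = 28332*(1/11522) = 14166/5761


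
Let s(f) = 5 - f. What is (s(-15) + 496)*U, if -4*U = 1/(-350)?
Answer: 129/350 ≈ 0.36857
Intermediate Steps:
U = 1/1400 (U = -¼/(-350) = -¼*(-1/350) = 1/1400 ≈ 0.00071429)
(s(-15) + 496)*U = ((5 - 1*(-15)) + 496)*(1/1400) = ((5 + 15) + 496)*(1/1400) = (20 + 496)*(1/1400) = 516*(1/1400) = 129/350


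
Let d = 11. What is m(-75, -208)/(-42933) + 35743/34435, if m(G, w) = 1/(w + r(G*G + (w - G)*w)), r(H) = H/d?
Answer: 4324792269494/4166528354805 ≈ 1.0380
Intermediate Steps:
r(H) = H/11
m(G, w) = 1/(w + G**2/11 + w*(w - G)/11) (m(G, w) = 1/(w + (G*G + (w - G)*w)/11) = 1/(w + (G**2 + w*(w - G))/11) = 1/(w + (G**2/11 + w*(w - G)/11)) = 1/(w + G**2/11 + w*(w - G)/11))
m(-75, -208)/(-42933) + 35743/34435 = (11/((-75)**2 + (-208)**2 + 11*(-208) - 1*(-75)*(-208)))/(-42933) + 35743/34435 = (11/(5625 + 43264 - 2288 - 15600))*(-1/42933) + 35743*(1/34435) = (11/31001)*(-1/42933) + 35743/34435 = -1/120996903 + 35743/34435 = 4324792269494/4166528354805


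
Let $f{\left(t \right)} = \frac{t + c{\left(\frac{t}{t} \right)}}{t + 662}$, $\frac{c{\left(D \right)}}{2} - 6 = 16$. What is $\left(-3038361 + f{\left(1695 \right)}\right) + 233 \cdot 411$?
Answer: $- \frac{6935701747}{2357} \approx -2.9426 \cdot 10^{6}$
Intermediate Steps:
$c{\left(D \right)} = 44$ ($c{\left(D \right)} = 12 + 2 \cdot 16 = 12 + 32 = 44$)
$f{\left(t \right)} = \frac{44 + t}{662 + t}$ ($f{\left(t \right)} = \frac{t + 44}{t + 662} = \frac{44 + t}{662 + t}$)
$\left(-3038361 + f{\left(1695 \right)}\right) + 233 \cdot 411 = \left(-3038361 + \frac{44 + 1695}{662 + 1695}\right) + 233 \cdot 411 = \left(-3038361 + \frac{1}{2357} \cdot 1739\right) + 95763 = \left(-3038361 + \frac{1739}{2357}\right) + 95763 = - \frac{7161415138}{2357} + 95763 = - \frac{6935701747}{2357}$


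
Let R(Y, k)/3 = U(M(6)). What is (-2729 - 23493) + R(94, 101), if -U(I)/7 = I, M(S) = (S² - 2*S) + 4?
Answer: -26810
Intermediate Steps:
M(S) = 4 + S² - 2*S
U(I) = -7*I
R(Y, k) = -588 (R(Y, k) = 3*(-7*(4 + 6² - 2*6)) = 3*(-7*(4 + 36 - 12)) = 3*(-7*28) = 3*(-196) = -588)
(-2729 - 23493) + R(94, 101) = (-2729 - 23493) - 588 = -26222 - 588 = -26810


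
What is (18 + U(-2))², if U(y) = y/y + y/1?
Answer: 289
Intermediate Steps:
U(y) = 1 + y (U(y) = 1 + y*1 = 1 + y)
(18 + U(-2))² = (18 + (1 - 2))² = (18 - 1)² = 17² = 289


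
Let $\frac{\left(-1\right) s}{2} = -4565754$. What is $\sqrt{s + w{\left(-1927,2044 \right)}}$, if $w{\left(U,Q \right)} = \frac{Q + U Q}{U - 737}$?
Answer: $\frac{\sqrt{12503057501}}{37} \approx 3022.1$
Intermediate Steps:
$s = 9131508$ ($s = \left(-2\right) \left(-4565754\right) = 9131508$)
$w{\left(U,Q \right)} = \frac{Q + Q U}{-737 + U}$
$\sqrt{s + w{\left(-1927,2044 \right)}} = \sqrt{9131508 + \frac{2044 \left(1 - 1927\right)}{-737 - 1927}} = \sqrt{9131508 + 2044 \frac{1}{-2664} \left(-1926\right)} = \sqrt{9131508 + 2044 \left(- \frac{1}{2664}\right) \left(-1926\right)} = \sqrt{9131508 + \frac{54677}{37}} = \sqrt{\frac{337920473}{37}} = \frac{\sqrt{12503057501}}{37}$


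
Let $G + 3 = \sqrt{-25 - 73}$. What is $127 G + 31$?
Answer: $-350 + 889 i \sqrt{2} \approx -350.0 + 1257.2 i$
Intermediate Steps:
$G = -3 + 7 i \sqrt{2}$ ($G = -3 + \sqrt{-25 - 73} = -3 + \sqrt{-98} = -3 + 7 i \sqrt{2} \approx -3.0 + 9.8995 i$)
$127 G + 31 = 127 \left(-3 + 7 i \sqrt{2}\right) + 31 = \left(-381 + 889 i \sqrt{2}\right) + 31 = -350 + 889 i \sqrt{2}$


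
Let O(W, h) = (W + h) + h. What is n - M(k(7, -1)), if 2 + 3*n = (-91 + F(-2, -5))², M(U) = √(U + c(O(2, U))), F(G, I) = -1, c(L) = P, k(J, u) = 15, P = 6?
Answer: 8462/3 - √21 ≈ 2816.1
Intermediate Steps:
O(W, h) = W + 2*h
c(L) = 6
M(U) = √(6 + U) (M(U) = √(U + 6) = √(6 + U))
n = 8462/3 (n = -⅔ + (-91 - 1)²/3 = -⅔ + (⅓)*(-92)² = -⅔ + (⅓)*8464 = -⅔ + 8464/3 = 8462/3 ≈ 2820.7)
n - M(k(7, -1)) = 8462/3 - √(6 + 15) = 8462/3 - √21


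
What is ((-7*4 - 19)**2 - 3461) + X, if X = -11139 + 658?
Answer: -11733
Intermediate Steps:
X = -10481
((-7*4 - 19)**2 - 3461) + X = ((-7*4 - 19)**2 - 3461) - 10481 = ((-28 - 19)**2 - 3461) - 10481 = ((-47)**2 - 3461) - 10481 = (2209 - 3461) - 10481 = -1252 - 10481 = -11733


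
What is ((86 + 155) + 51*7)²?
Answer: 357604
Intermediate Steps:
((86 + 155) + 51*7)² = (241 + 357)² = 598² = 357604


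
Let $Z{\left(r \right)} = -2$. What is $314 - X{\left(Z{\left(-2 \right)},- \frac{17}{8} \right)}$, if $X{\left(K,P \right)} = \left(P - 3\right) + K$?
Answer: $\frac{2569}{8} \approx 321.13$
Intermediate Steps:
$X{\left(K,P \right)} = -3 + K + P$ ($X{\left(K,P \right)} = \left(-3 + P\right) + K = -3 + K + P$)
$314 - X{\left(Z{\left(-2 \right)},- \frac{17}{8} \right)} = 314 - \left(-3 - 2 - \frac{17}{8}\right) = 314 - - \frac{57}{8} = 314 + \frac{57}{8} = \frac{2569}{8}$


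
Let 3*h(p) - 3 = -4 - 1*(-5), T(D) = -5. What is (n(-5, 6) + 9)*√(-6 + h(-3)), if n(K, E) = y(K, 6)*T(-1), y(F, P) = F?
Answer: 34*I*√42/3 ≈ 73.448*I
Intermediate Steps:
h(p) = 4/3 (h(p) = 1 + (-4 - 1*(-5))/3 = 1 + (-4 + 5)/3 = 1 + (⅓)*1 = 1 + ⅓ = 4/3)
n(K, E) = -5*K (n(K, E) = K*(-5) = -5*K)
(n(-5, 6) + 9)*√(-6 + h(-3)) = (-5*(-5) + 9)*√(-6 + 4/3) = (25 + 9)*√(-14/3) = 34*(I*√42/3) = 34*I*√42/3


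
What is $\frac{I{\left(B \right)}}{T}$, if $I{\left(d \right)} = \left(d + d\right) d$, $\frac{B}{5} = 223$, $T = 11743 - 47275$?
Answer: $- \frac{1243225}{17766} \approx -69.978$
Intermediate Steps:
$T = -35532$ ($T = 11743 - 47275 = -35532$)
$B = 1115$ ($B = 5 \cdot 223 = 1115$)
$I{\left(d \right)} = 2 d^{2}$ ($I{\left(d \right)} = 2 d d = 2 d^{2}$)
$\frac{I{\left(B \right)}}{T} = \frac{2 \cdot 1115^{2}}{-35532} = 2 \cdot 1243225 \left(- \frac{1}{35532}\right) = 2486450 \left(- \frac{1}{35532}\right) = - \frac{1243225}{17766}$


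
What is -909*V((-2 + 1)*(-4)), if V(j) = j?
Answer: -3636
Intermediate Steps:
-909*V((-2 + 1)*(-4)) = -909*(-2 + 1)*(-4) = -(-909)*(-4) = -909*4 = -3636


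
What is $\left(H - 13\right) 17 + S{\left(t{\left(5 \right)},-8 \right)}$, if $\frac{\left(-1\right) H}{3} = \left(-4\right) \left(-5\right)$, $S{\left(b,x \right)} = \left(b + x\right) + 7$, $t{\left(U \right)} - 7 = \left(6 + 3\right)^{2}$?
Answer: $-1154$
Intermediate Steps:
$t{\left(U \right)} = 88$ ($t{\left(U \right)} = 7 + \left(6 + 3\right)^{2} = 7 + 9^{2} = 7 + 81 = 88$)
$S{\left(b,x \right)} = 7 + b + x$
$H = -60$ ($H = - 3 \left(\left(-4\right) \left(-5\right)\right) = \left(-3\right) 20 = -60$)
$\left(H - 13\right) 17 + S{\left(t{\left(5 \right)},-8 \right)} = \left(-60 - 13\right) 17 + \left(7 + 88 - 8\right) = \left(-73\right) 17 + 87 = -1241 + 87 = -1154$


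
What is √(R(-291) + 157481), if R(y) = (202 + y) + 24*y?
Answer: 6*√4178 ≈ 387.82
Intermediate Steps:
R(y) = 202 + 25*y
√(R(-291) + 157481) = √((202 + 25*(-291)) + 157481) = √((202 - 7275) + 157481) = √(-7073 + 157481) = √150408 = 6*√4178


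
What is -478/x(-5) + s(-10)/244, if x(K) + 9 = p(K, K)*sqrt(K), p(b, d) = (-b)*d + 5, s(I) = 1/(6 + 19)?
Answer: 26244281/12694100 - 9560*I*sqrt(5)/2081 ≈ 2.0674 - 10.272*I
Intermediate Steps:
s(I) = 1/25
p(b, d) = 5 - b*d (p(b, d) = -b*d + 5 = 5 - b*d)
x(K) = -9 + sqrt(K)*(5 - K**2) (x(K) = -9 + (5 - K*K)*sqrt(K) = -9 + (5 - K**2)*sqrt(K) = -9 + sqrt(K)*(5 - K**2))
-478/x(-5) + s(-10)/244 = -478/(-9 + sqrt(-5)*(5 - 1*(-5)**2)) + (1/25)/244 = -478/(-9 + (I*sqrt(5))*(5 - 1*25)) + (1/25)*(1/244) = -478/(-9 + (I*sqrt(5))*(5 - 25)) + 1/6100 = -478/(-9 + (I*sqrt(5))*(-20)) + 1/6100 = -478/(-9 - 20*I*sqrt(5)) + 1/6100 = 1/6100 - 478/(-9 - 20*I*sqrt(5))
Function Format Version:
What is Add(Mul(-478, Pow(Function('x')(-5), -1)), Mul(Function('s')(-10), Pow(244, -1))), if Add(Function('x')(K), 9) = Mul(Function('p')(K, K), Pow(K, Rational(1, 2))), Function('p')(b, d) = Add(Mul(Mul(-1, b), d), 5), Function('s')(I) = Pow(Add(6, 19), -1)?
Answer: Add(Rational(26244281, 12694100), Mul(Rational(-9560, 2081), I, Pow(5, Rational(1, 2)))) ≈ Add(2.0674, Mul(-10.272, I))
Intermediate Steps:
Function('s')(I) = Rational(1, 25) (Function('s')(I) = Pow(25, -1) = Rational(1, 25))
Function('p')(b, d) = Add(5, Mul(-1, b, d)) (Function('p')(b, d) = Add(Mul(-1, b, d), 5) = Add(5, Mul(-1, b, d)))
Function('x')(K) = Add(-9, Mul(Pow(K, Rational(1, 2)), Add(5, Mul(-1, Pow(K, 2))))) (Function('x')(K) = Add(-9, Mul(Add(5, Mul(-1, K, K)), Pow(K, Rational(1, 2)))) = Add(-9, Mul(Add(5, Mul(-1, Pow(K, 2))), Pow(K, Rational(1, 2)))) = Add(-9, Mul(Pow(K, Rational(1, 2)), Add(5, Mul(-1, Pow(K, 2))))))
Add(Mul(-478, Pow(Function('x')(-5), -1)), Mul(Function('s')(-10), Pow(244, -1))) = Add(Mul(-478, Pow(Add(-9, Mul(Pow(-5, Rational(1, 2)), Add(5, Mul(-1, Pow(-5, 2))))), -1)), Mul(Rational(1, 25), Pow(244, -1))) = Add(Mul(-478, Pow(Add(-9, Mul(Mul(I, Pow(5, Rational(1, 2))), Add(5, Mul(-1, 25)))), -1)), Mul(Rational(1, 25), Rational(1, 244))) = Add(Mul(-478, Pow(Add(-9, Mul(Mul(I, Pow(5, Rational(1, 2))), Add(5, -25))), -1)), Rational(1, 6100)) = Add(Mul(-478, Pow(Add(-9, Mul(Mul(I, Pow(5, Rational(1, 2))), -20)), -1)), Rational(1, 6100)) = Add(Mul(-478, Pow(Add(-9, Mul(-20, I, Pow(5, Rational(1, 2)))), -1)), Rational(1, 6100)) = Add(Rational(1, 6100), Mul(-478, Pow(Add(-9, Mul(-20, I, Pow(5, Rational(1, 2)))), -1)))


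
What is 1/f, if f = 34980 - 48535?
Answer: -1/13555 ≈ -7.3774e-5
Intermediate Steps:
f = -13555
1/f = 1/(-13555) = -1/13555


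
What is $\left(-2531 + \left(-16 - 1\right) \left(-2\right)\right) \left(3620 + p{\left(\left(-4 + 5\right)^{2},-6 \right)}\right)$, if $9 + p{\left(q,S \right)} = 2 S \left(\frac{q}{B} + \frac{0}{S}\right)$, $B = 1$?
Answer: $-8986703$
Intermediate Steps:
$p{\left(q,S \right)} = -9 + 2 S q$ ($p{\left(q,S \right)} = -9 + 2 S \left(\frac{q}{1} + \frac{0}{S}\right) = -9 + 2 S \left(q 1 + 0\right) = -9 + 2 S \left(q + 0\right) = -9 + 2 S q$)
$\left(-2531 + \left(-16 - 1\right) \left(-2\right)\right) \left(3620 + p{\left(\left(-4 + 5\right)^{2},-6 \right)}\right) = \left(-2531 + \left(-16 - 1\right) \left(-2\right)\right) \left(3620 + \left(-9 + 2 \left(-6\right) \left(-4 + 5\right)^{2}\right)\right) = \left(-2531 - -34\right) \left(3620 + \left(-9 + 2 \left(-6\right) 1^{2}\right)\right) = \left(-2531 + 34\right) \left(3620 + \left(-9 + 2 \left(-6\right) 1\right)\right) = - 2497 \left(3620 - 21\right) = \left(-2497\right) 3599 = -8986703$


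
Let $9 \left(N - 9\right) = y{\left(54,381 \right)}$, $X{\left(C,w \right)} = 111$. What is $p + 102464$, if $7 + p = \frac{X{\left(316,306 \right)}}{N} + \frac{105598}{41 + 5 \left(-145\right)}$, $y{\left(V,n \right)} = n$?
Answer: $\frac{1347047029}{13167} \approx 1.023 \cdot 10^{5}$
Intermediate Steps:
$N = \frac{154}{3}$ ($N = 9 + \frac{1}{9} \cdot 381 = 9 + \frac{127}{3} = \frac{154}{3} \approx 51.333$)
$p = - \frac{2096459}{13167}$ ($p = -7 + \left(\frac{111}{\frac{154}{3}} + \frac{105598}{41 + 5 \left(-145\right)}\right) = -7 + \left(111 \cdot \frac{3}{154} + \frac{105598}{41 - 725}\right) = -7 + \left(\frac{333}{154} + \frac{105598}{-684}\right) = -7 + \left(\frac{333}{154} + 105598 \left(- \frac{1}{684}\right)\right) = -7 + \left(\frac{333}{154} - \frac{52799}{342}\right) = -7 - \frac{2004290}{13167} = - \frac{2096459}{13167} \approx -159.22$)
$p + 102464 = - \frac{2096459}{13167} + 102464 = \frac{1347047029}{13167}$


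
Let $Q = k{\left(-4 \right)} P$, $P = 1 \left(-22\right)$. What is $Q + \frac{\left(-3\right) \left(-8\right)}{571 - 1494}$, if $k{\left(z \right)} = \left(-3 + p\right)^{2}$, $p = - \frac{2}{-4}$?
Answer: $- \frac{253873}{1846} \approx -137.53$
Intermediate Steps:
$P = -22$
$p = \frac{1}{2}$ ($p = \left(-2\right) \left(- \frac{1}{4}\right) = \frac{1}{2} \approx 0.5$)
$k{\left(z \right)} = \frac{25}{4}$ ($k{\left(z \right)} = \left(-3 + \frac{1}{2}\right)^{2} = \left(- \frac{5}{2}\right)^{2} = \frac{25}{4}$)
$Q = - \frac{275}{2}$ ($Q = \frac{25}{4} \left(-22\right) = - \frac{275}{2} \approx -137.5$)
$Q + \frac{\left(-3\right) \left(-8\right)}{571 - 1494} = - \frac{275}{2} + \frac{\left(-3\right) \left(-8\right)}{571 - 1494} = - \frac{275}{2} + \frac{1}{-923} \cdot 24 = - \frac{275}{2} - \frac{24}{923} = - \frac{253873}{1846}$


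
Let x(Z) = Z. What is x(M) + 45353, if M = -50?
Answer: 45303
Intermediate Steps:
x(M) + 45353 = -50 + 45353 = 45303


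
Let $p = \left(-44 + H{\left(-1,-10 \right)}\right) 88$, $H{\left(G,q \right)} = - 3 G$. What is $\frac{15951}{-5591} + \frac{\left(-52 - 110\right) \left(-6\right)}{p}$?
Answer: $- \frac{15746415}{5043082} \approx -3.1224$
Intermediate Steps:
$p = -3608$ ($p = \left(-44 - -3\right) 88 = \left(-44 + 3\right) 88 = \left(-41\right) 88 = -3608$)
$\frac{15951}{-5591} + \frac{\left(-52 - 110\right) \left(-6\right)}{p} = \frac{15951}{-5591} + \frac{\left(-52 - 110\right) \left(-6\right)}{-3608} = 15951 \left(- \frac{1}{5591}\right) + \left(-162\right) \left(-6\right) \left(- \frac{1}{3608}\right) = - \frac{15951}{5591} + 972 \left(- \frac{1}{3608}\right) = - \frac{15951}{5591} - \frac{243}{902} = - \frac{15746415}{5043082}$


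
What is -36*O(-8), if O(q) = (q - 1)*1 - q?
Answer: 36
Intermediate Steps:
O(q) = -1 (O(q) = (-1 + q)*1 - q = (-1 + q) - q = -1)
-36*O(-8) = -36*(-1) = 36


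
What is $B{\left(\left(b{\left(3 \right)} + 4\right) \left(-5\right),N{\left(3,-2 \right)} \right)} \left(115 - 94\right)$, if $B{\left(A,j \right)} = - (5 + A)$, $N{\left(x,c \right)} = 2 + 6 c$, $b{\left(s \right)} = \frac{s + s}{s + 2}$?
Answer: $441$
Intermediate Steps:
$b{\left(s \right)} = \frac{2 s}{2 + s}$
$B{\left(A,j \right)} = -5 - A$
$B{\left(\left(b{\left(3 \right)} + 4\right) \left(-5\right),N{\left(3,-2 \right)} \right)} \left(115 - 94\right) = \left(-5 - \left(2 \cdot 3 \frac{1}{2 + 3} + 4\right) \left(-5\right)\right) \left(115 - 94\right) = \left(-5 - \left(2 \cdot 3 \cdot \frac{1}{5} + 4\right) \left(-5\right)\right) 21 = \left(-5 - \left(\frac{6}{5} + 4\right) \left(-5\right)\right) 21 = \left(-5 - \frac{26}{5} \left(-5\right)\right) 21 = \left(-5 - -26\right) 21 = \left(-5 + 26\right) 21 = 21 \cdot 21 = 441$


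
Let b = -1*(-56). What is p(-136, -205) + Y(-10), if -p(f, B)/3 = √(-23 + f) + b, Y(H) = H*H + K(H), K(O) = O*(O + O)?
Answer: 132 - 3*I*√159 ≈ 132.0 - 37.829*I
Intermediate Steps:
K(O) = 2*O² (K(O) = O*(2*O) = 2*O²)
b = 56
Y(H) = 3*H² (Y(H) = H*H + 2*H² = H² + 2*H² = 3*H²)
p(f, B) = -168 - 3*√(-23 + f) (p(f, B) = -3*(√(-23 + f) + 56) = -3*(56 + √(-23 + f)) = -168 - 3*√(-23 + f))
p(-136, -205) + Y(-10) = (-168 - 3*√(-23 - 136)) + 3*(-10)² = (-168 - 3*I*√159) + 3*100 = (-168 - 3*I*√159) + 300 = 132 - 3*I*√159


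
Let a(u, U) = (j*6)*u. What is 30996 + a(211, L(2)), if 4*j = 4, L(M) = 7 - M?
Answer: 32262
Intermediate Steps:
j = 1 (j = (1/4)*4 = 1)
a(u, U) = 6*u (a(u, U) = (1*6)*u = 6*u)
30996 + a(211, L(2)) = 30996 + 6*211 = 30996 + 1266 = 32262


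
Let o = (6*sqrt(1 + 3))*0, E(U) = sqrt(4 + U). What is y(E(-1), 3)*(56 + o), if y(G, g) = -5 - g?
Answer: -448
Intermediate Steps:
o = 0 (o = (6*sqrt(4))*0 = (6*2)*0 = 12*0 = 0)
y(E(-1), 3)*(56 + o) = (-5 - 1*3)*(56 + 0) = (-5 - 3)*56 = -8*56 = -448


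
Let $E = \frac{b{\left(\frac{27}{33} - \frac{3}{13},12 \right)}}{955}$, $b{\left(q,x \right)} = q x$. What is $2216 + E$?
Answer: $\frac{302629048}{136565} \approx 2216.0$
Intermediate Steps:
$E = \frac{1008}{136565}$ ($E = \frac{\left(\frac{27}{33} - \frac{3}{13}\right) 12}{955} = \left(27 \cdot \frac{1}{33} - \frac{3}{13}\right) 12 \cdot \frac{1}{955} = \left(\frac{9}{11} - \frac{3}{13}\right) 12 \cdot \frac{1}{955} = \frac{84}{143} \cdot 12 \cdot \frac{1}{955} = \frac{1008}{143} \cdot \frac{1}{955} = \frac{1008}{136565} \approx 0.0073811$)
$2216 + E = 2216 + \frac{1008}{136565} = \frac{302629048}{136565}$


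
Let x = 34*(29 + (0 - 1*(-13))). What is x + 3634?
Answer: 5062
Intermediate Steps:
x = 1428 (x = 34*(29 + (0 + 13)) = 34*(29 + 13) = 34*42 = 1428)
x + 3634 = 1428 + 3634 = 5062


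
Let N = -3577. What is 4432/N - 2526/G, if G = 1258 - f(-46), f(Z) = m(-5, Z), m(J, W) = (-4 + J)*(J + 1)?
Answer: -7225703/2185547 ≈ -3.3061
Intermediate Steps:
m(J, W) = (1 + J)*(-4 + J) (m(J, W) = (-4 + J)*(1 + J) = (1 + J)*(-4 + J))
f(Z) = 36 (f(Z) = -4 + (-5)² - 3*(-5) = -4 + 25 + 15 = 36)
G = 1222 (G = 1258 - 1*36 = 1258 - 36 = 1222)
4432/N - 2526/G = 4432/(-3577) - 2526/1222 = 4432*(-1/3577) - 2526*1/1222 = -4432/3577 - 1263/611 = -7225703/2185547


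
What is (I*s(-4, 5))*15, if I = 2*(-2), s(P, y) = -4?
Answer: 240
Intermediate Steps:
I = -4
(I*s(-4, 5))*15 = -4*(-4)*15 = 16*15 = 240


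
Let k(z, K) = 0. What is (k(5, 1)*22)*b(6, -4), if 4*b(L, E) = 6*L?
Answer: 0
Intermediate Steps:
b(L, E) = 3*L/2 (b(L, E) = (6*L)/4 = 3*L/2)
(k(5, 1)*22)*b(6, -4) = (0*22)*((3/2)*6) = 0*9 = 0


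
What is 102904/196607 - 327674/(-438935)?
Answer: 109591169358/86297693545 ≈ 1.2699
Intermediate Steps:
102904/196607 - 327674/(-438935) = 102904*(1/196607) - 327674*(-1/438935) = 102904/196607 + 327674/438935 = 109591169358/86297693545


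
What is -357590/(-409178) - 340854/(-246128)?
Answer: 56870717383/25177540696 ≈ 2.2588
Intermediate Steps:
-357590/(-409178) - 340854/(-246128) = -357590*(-1/409178) - 340854*(-1/246128) = 178795/204589 + 170427/123064 = 56870717383/25177540696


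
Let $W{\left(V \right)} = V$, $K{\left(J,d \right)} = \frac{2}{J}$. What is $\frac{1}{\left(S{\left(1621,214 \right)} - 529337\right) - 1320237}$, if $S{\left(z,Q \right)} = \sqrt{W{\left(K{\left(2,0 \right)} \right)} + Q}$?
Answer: $- \frac{1849574}{3420923981261} - \frac{\sqrt{215}}{3420923981261} \approx -5.4067 \cdot 10^{-7}$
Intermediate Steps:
$S{\left(z,Q \right)} = \sqrt{1 + Q}$ ($S{\left(z,Q \right)} = \sqrt{\frac{2}{2} + Q} = \sqrt{2 \cdot \frac{1}{2} + Q} = \sqrt{1 + Q}$)
$\frac{1}{\left(S{\left(1621,214 \right)} - 529337\right) - 1320237} = \frac{1}{\left(\sqrt{1 + 214} - 529337\right) - 1320237} = \frac{1}{\left(\sqrt{215} - 529337\right) - 1320237} = \frac{1}{\left(-529337 + \sqrt{215}\right) - 1320237} = \frac{1}{-1849574 + \sqrt{215}}$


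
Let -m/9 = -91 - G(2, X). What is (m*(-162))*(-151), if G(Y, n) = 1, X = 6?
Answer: 20254536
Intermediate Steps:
m = 828 (m = -9*(-91 - 1*1) = -9*(-91 - 1) = -9*(-92) = 828)
(m*(-162))*(-151) = (828*(-162))*(-151) = -134136*(-151) = 20254536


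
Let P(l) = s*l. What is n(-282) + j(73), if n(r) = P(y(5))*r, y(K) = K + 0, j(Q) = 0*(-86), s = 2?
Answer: -2820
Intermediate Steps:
j(Q) = 0
y(K) = K
P(l) = 2*l
n(r) = 10*r (n(r) = (2*5)*r = 10*r)
n(-282) + j(73) = 10*(-282) + 0 = -2820 + 0 = -2820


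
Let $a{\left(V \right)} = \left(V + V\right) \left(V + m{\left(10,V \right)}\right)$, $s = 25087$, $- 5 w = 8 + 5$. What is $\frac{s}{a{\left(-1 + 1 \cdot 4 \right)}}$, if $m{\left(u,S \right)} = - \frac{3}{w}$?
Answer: $\frac{326131}{324} \approx 1006.6$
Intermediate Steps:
$w = - \frac{13}{5}$ ($w = - \frac{8 + 5}{5} = \left(- \frac{1}{5}\right) 13 = - \frac{13}{5} \approx -2.6$)
$m{\left(u,S \right)} = \frac{15}{13}$ ($m{\left(u,S \right)} = - \frac{3}{- \frac{13}{5}} = \left(-3\right) \left(- \frac{5}{13}\right) = \frac{15}{13}$)
$a{\left(V \right)} = 2 V \left(\frac{15}{13} + V\right)$ ($a{\left(V \right)} = \left(V + V\right) \left(V + \frac{15}{13}\right) = 2 V \left(\frac{15}{13} + V\right)$)
$\frac{s}{a{\left(-1 + 1 \cdot 4 \right)}} = \frac{25087}{\frac{2}{13} \left(-1 + 1 \cdot 4\right) \left(15 + 13 \left(-1 + 1 \cdot 4\right)\right)} = \frac{25087}{\frac{2}{13} \left(-1 + 4\right) \left(15 + 13 \left(-1 + 4\right)\right)} = \frac{25087}{\frac{2}{13} \cdot 3 \left(15 + 13 \cdot 3\right)} = \frac{25087}{\frac{2}{13} \cdot 3 \left(15 + 39\right)} = \frac{25087}{\frac{2}{13} \cdot 3 \cdot 54} = \frac{25087}{\frac{324}{13}} = 25087 \cdot \frac{13}{324} = \frac{326131}{324}$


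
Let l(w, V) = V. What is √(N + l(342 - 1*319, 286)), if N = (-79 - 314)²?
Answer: √154735 ≈ 393.36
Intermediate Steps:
N = 154449 (N = (-393)² = 154449)
√(N + l(342 - 1*319, 286)) = √(154449 + 286) = √154735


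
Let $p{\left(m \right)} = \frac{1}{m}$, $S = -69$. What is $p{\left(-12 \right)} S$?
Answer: $\frac{23}{4} \approx 5.75$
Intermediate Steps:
$p{\left(-12 \right)} S = \frac{1}{-12} \left(-69\right) = \left(- \frac{1}{12}\right) \left(-69\right) = \frac{23}{4}$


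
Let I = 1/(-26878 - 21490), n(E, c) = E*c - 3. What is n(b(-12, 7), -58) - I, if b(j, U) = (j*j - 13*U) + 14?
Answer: -188103151/48368 ≈ -3889.0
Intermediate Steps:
b(j, U) = 14 + j² - 13*U (b(j, U) = (j² - 13*U) + 14 = 14 + j² - 13*U)
n(E, c) = -3 + E*c
I = -1/48368 (I = 1/(-48368) = -1/48368 ≈ -2.0675e-5)
n(b(-12, 7), -58) - I = (-3 + (14 + (-12)² - 13*7)*(-58)) - 1*(-1/48368) = (-3 + (14 + 144 - 91)*(-58)) + 1/48368 = (-3 + 67*(-58)) + 1/48368 = (-3 - 3886) + 1/48368 = -3889 + 1/48368 = -188103151/48368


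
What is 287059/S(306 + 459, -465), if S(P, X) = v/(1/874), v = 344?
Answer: 287059/300656 ≈ 0.95478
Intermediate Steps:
S(P, X) = 300656 (S(P, X) = 344/(1/874) = 344*874 = 300656)
287059/S(306 + 459, -465) = 287059/300656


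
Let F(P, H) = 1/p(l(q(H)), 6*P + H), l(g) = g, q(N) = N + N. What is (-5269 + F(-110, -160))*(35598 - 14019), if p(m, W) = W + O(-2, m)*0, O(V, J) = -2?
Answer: -93233817399/820 ≈ -1.1370e+8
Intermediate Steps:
q(N) = 2*N
p(m, W) = W (p(m, W) = W - 2*0 = W + 0 = W)
F(P, H) = 1/(H + 6*P) (F(P, H) = 1/(6*P + H) = 1/(H + 6*P))
(-5269 + F(-110, -160))*(35598 - 14019) = (-5269 + 1/(-160 + 6*(-110)))*(35598 - 14019) = (-5269 + 1/(-160 - 660))*21579 = (-5269 + 1/(-820))*21579 = (-5269 - 1/820)*21579 = -4320581/820*21579 = -93233817399/820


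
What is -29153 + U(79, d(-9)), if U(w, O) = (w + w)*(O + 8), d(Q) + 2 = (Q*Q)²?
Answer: 1008433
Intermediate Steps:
d(Q) = -2 + Q⁴ (d(Q) = -2 + (Q*Q)² = -2 + (Q²)² = -2 + Q⁴)
U(w, O) = 2*w*(8 + O) (U(w, O) = (2*w)*(8 + O) = 2*w*(8 + O))
-29153 + U(79, d(-9)) = -29153 + 2*79*(8 + (-2 + (-9)⁴)) = -29153 + 2*79*(8 + (-2 + 6561)) = -29153 + 2*79*(8 + 6559) = -29153 + 2*79*6567 = -29153 + 1037586 = 1008433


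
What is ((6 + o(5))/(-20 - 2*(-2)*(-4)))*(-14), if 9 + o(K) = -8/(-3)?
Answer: -7/54 ≈ -0.12963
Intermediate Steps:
o(K) = -19/3 (o(K) = -9 - 8/(-3) = -9 - 8*(-⅓) = -9 + 8/3 = -19/3)
((6 + o(5))/(-20 - 2*(-2)*(-4)))*(-14) = ((6 - 19/3)/(-20 - 2*(-2)*(-4)))*(-14) = -1/(3*(-20 + 4*(-4)))*(-14) = -1/(3*(-20 - 16))*(-14) = -⅓/(-36)*(-14) = -⅓*(-1/36)*(-14) = (1/108)*(-14) = -7/54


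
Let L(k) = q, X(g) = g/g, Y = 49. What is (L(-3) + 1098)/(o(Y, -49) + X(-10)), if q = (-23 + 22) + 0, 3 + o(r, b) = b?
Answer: -1097/51 ≈ -21.510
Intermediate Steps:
o(r, b) = -3 + b
X(g) = 1
q = -1 (q = -1 + 0 = -1)
L(k) = -1
(L(-3) + 1098)/(o(Y, -49) + X(-10)) = (-1 + 1098)/((-3 - 49) + 1) = 1097/(-52 + 1) = 1097/(-51) = 1097*(-1/51) = -1097/51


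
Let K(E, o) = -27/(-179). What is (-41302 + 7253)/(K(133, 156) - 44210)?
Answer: 6094771/7913563 ≈ 0.77017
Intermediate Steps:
K(E, o) = 27/179 (K(E, o) = -27*(-1/179) = 27/179)
(-41302 + 7253)/(K(133, 156) - 44210) = (-41302 + 7253)/(27/179 - 44210) = -34049/(-7913563/179) = -34049*(-179/7913563) = 6094771/7913563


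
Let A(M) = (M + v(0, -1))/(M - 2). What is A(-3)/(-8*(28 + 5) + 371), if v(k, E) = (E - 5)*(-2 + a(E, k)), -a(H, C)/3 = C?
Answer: -9/535 ≈ -0.016822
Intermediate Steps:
a(H, C) = -3*C
v(k, E) = (-5 + E)*(-2 - 3*k) (v(k, E) = (E - 5)*(-2 - 3*k) = (-5 + E)*(-2 - 3*k))
A(M) = (12 + M)/(-2 + M) (A(M) = (M + (10 - 2*(-1) + 15*0 - 3*(-1)*0))/(M - 2) = (M + (10 + 2 + 0 + 0))/(-2 + M) = (M + 12)/(-2 + M) = (12 + M)/(-2 + M))
A(-3)/(-8*(28 + 5) + 371) = ((12 - 3)/(-2 - 3))/(-8*(28 + 5) + 371) = (9/(-5))/(-8*33 + 371) = (-⅕*9)/(-264 + 371) = -9/5/107 = -9/5*1/107 = -9/535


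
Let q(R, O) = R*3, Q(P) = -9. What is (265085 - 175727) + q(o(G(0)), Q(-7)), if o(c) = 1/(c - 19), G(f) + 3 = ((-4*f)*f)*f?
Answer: 1965873/22 ≈ 89358.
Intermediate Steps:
G(f) = -3 - 4*f³ (G(f) = -3 + ((-4*f)*f)*f = -3 + (-4*f²)*f = -3 - 4*f³)
o(c) = 1/(-19 + c)
q(R, O) = 3*R
(265085 - 175727) + q(o(G(0)), Q(-7)) = (265085 - 175727) + 3/(-19 + (-3 - 4*0³)) = 89358 + 3/(-19 + (-3 - 4*0)) = 89358 + 3/(-19 + (-3 + 0)) = 89358 + 3/(-19 - 3) = 89358 + 3/(-22) = 89358 + 3*(-1/22) = 89358 - 3/22 = 1965873/22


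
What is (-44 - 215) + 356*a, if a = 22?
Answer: 7573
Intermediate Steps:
(-44 - 215) + 356*a = (-44 - 215) + 356*22 = -259 + 7832 = 7573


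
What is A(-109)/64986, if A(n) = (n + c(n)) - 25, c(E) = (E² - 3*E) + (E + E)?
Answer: 1976/10831 ≈ 0.18244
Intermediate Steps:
c(E) = E² - E (c(E) = (E² - 3*E) + 2*E = E² - E)
A(n) = -25 + n + n*(-1 + n) (A(n) = (n + n*(-1 + n)) - 25 = -25 + n + n*(-1 + n))
A(-109)/64986 = (-25 + (-109)²)/64986 = (-25 + 11881)*(1/64986) = 11856*(1/64986) = 1976/10831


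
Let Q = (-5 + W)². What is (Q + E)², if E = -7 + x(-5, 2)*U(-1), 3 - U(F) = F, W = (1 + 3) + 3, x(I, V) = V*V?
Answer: 169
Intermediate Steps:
x(I, V) = V²
W = 7 (W = 4 + 3 = 7)
U(F) = 3 - F
E = 9 (E = -7 + 2²*(3 - 1*(-1)) = -7 + 4*(3 + 1) = -7 + 4*4 = -7 + 16 = 9)
Q = 4 (Q = (-5 + 7)² = 2² = 4)
(Q + E)² = (4 + 9)² = 13² = 169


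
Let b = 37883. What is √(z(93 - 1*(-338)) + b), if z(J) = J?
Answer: √38314 ≈ 195.74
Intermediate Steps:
√(z(93 - 1*(-338)) + b) = √((93 - 1*(-338)) + 37883) = √((93 + 338) + 37883) = √(431 + 37883) = √38314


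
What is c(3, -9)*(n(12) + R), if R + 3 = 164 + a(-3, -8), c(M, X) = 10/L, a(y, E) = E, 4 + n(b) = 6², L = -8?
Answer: -925/4 ≈ -231.25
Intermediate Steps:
n(b) = 32 (n(b) = -4 + 6² = -4 + 36 = 32)
c(M, X) = -5/4 (c(M, X) = 10/(-8) = 10*(-⅛) = -5/4)
R = 153 (R = -3 + (164 - 8) = -3 + 156 = 153)
c(3, -9)*(n(12) + R) = -5*(32 + 153)/4 = -5/4*185 = -925/4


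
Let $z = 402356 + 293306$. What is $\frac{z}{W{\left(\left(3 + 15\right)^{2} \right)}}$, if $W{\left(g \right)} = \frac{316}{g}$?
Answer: $\frac{56348622}{79} \approx 7.1327 \cdot 10^{5}$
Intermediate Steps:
$z = 695662$
$\frac{z}{W{\left(\left(3 + 15\right)^{2} \right)}} = \frac{695662}{316 \frac{1}{\left(3 + 15\right)^{2}}} = \frac{695662}{316 \frac{1}{18^{2}}} = \frac{695662}{316 \cdot \frac{1}{324}} = \frac{695662}{\frac{79}{81}} = 695662 \cdot \frac{81}{79} = \frac{56348622}{79}$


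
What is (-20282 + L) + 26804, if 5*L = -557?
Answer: 32053/5 ≈ 6410.6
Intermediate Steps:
L = -557/5 (L = (1/5)*(-557) = -557/5 ≈ -111.40)
(-20282 + L) + 26804 = (-20282 - 557/5) + 26804 = -101967/5 + 26804 = 32053/5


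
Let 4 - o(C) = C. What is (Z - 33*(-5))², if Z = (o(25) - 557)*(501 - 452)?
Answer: 792816649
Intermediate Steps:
o(C) = 4 - C
Z = -28322 (Z = ((4 - 1*25) - 557)*(501 - 452) = ((4 - 25) - 557)*49 = (-21 - 557)*49 = -578*49 = -28322)
(Z - 33*(-5))² = (-28322 - 33*(-5))² = (-28322 + 165)² = (-28157)² = 792816649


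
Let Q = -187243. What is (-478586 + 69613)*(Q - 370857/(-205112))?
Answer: 15706777935616307/205112 ≈ 7.6577e+10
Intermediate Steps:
(-478586 + 69613)*(Q - 370857/(-205112)) = (-478586 + 69613)*(-187243 - 370857/(-205112)) = -408973*(-187243 - 370857*(-1/205112)) = -408973*(-187243 + 370857/205112) = -408973*(-38405415359/205112) = 15706777935616307/205112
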